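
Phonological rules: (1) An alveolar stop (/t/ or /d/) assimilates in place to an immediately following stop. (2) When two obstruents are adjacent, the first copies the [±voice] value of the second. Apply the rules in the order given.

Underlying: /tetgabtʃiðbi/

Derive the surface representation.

Rule 1: /t/ before /g/ (velar) → [k]
After rule 1: tekgabtʃiðbi
Rule 2: /k/ before /g/ (voiced) → [g]
Rule 2: /b/ before /tʃ/ (voiceless) → [p]

[teggaptʃiðbi]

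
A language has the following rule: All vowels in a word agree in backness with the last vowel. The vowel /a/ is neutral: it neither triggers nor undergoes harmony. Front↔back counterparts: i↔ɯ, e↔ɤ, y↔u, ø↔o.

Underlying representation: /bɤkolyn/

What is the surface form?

/ɤ/ harmonizes with /y/ ([-back]) → [e]
/o/ harmonizes with /y/ ([-back]) → [ø]

[bekølyn]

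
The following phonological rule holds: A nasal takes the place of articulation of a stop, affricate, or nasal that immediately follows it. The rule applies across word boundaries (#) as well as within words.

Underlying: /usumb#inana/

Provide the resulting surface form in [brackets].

no segment meets the rule's conditions; no change.

[usumb#inana]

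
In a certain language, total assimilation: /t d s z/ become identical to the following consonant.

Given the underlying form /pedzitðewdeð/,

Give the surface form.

[pezziððewdeð]

/d/ before /z/ → [z] (total assimilation)
/t/ before /ð/ → [ð] (total assimilation)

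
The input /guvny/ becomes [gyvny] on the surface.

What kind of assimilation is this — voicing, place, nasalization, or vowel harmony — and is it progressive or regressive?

/u/→[y].
Vowels agree with the last vowel, so the harmony is regressive.

vowel harmony, regressive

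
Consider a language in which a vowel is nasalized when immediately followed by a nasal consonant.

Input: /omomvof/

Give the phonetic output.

/o/ before nasal /m/ → [õ]
/o/ before nasal /m/ → [õ]

[õmõmvof]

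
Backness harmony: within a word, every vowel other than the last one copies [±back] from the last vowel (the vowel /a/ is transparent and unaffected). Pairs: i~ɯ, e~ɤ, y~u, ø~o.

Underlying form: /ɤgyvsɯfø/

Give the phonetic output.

[egyvsifø]

/ɤ/ harmonizes with /ø/ ([-back]) → [e]
/ɯ/ harmonizes with /ø/ ([-back]) → [i]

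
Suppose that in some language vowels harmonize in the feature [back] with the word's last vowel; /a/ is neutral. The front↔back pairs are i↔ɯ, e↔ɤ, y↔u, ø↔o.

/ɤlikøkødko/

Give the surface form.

/i/ harmonizes with /o/ ([+back]) → [ɯ]
/ø/ harmonizes with /o/ ([+back]) → [o]
/ø/ harmonizes with /o/ ([+back]) → [o]

[ɤlɯkokodko]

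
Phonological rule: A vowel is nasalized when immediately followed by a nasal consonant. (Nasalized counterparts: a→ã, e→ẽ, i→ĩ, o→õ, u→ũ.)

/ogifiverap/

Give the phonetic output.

[ogifiverap]

no segment meets the rule's conditions; no change.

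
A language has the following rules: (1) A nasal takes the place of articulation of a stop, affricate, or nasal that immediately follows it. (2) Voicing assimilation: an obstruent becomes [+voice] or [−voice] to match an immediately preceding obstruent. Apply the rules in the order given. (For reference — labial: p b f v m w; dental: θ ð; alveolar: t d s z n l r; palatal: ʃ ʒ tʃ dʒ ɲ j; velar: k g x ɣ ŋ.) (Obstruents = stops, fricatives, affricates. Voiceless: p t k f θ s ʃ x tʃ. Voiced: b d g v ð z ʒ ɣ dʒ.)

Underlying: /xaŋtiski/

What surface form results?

Rule 1: /ŋ/ before /t/ (alveolar) → [n]
After rule 1: xantiski
Rule 2: no segment meets the rule's conditions; no change.

[xantiski]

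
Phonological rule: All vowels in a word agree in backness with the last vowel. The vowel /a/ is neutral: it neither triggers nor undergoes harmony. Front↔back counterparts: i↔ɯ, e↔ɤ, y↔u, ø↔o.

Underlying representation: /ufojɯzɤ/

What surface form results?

no segment meets the rule's conditions; no change.

[ufojɯzɤ]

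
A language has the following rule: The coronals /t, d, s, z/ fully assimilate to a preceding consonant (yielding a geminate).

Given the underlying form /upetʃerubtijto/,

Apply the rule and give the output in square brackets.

[upetʃerubbijjo]

/t/ after /b/ → [b] (total assimilation)
/t/ after /j/ → [j] (total assimilation)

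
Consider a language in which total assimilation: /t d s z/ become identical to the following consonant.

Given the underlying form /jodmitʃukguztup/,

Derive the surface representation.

[jommitʃukguttup]

/d/ before /m/ → [m] (total assimilation)
/z/ before /t/ → [t] (total assimilation)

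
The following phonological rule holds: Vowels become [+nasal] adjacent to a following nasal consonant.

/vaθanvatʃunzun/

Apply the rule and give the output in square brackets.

/a/ before nasal /n/ → [ã]
/u/ before nasal /n/ → [ũ]
/u/ before nasal /n/ → [ũ]

[vaθãnvatʃũnzũn]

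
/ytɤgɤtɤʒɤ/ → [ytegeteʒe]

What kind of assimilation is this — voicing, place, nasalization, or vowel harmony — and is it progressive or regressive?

/ɤ/→[e] /ɤ/→[e] /ɤ/→[e] /ɤ/→[e].
Vowels agree with the first vowel, so the harmony is progressive.

vowel harmony, progressive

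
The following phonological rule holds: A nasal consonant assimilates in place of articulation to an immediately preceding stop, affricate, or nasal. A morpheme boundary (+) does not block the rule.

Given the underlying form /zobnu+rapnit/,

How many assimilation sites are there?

/n/ after /b/ (labial) → [m]
/n/ after /p/ (labial) → [m]
2 segments change.

2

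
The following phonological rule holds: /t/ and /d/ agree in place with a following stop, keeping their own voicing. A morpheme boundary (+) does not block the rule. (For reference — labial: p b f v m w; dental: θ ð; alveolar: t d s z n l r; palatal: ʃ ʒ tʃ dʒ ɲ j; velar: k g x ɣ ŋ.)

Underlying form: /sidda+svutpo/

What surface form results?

[sidda+svuppo]

/t/ before /p/ (labial) → [p]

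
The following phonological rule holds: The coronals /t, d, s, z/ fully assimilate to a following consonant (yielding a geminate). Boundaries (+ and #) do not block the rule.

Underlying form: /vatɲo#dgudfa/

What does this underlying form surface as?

/t/ before /ɲ/ → [ɲ] (total assimilation)
/d/ before /g/ → [g] (total assimilation)
/d/ before /f/ → [f] (total assimilation)

[vaɲɲo#gguffa]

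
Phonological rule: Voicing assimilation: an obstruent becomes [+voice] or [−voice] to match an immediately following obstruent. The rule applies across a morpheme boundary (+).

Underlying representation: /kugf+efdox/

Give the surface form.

[kukf+evdox]

/g/ before /f/ (voiceless) → [k]
/f/ before /d/ (voiced) → [v]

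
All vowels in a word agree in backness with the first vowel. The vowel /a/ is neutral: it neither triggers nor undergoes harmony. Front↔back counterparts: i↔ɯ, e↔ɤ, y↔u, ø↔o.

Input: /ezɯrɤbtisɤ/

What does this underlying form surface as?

[ezirebtise]

/ɯ/ harmonizes with /e/ ([-back]) → [i]
/ɤ/ harmonizes with /e/ ([-back]) → [e]
/ɤ/ harmonizes with /e/ ([-back]) → [e]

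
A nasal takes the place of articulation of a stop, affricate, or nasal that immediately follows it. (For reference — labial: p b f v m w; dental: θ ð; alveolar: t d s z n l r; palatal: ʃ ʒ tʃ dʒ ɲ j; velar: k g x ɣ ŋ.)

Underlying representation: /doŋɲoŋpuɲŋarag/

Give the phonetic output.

[doɲɲompuŋŋarag]

/ŋ/ before /ɲ/ (palatal) → [ɲ]
/ŋ/ before /p/ (labial) → [m]
/ɲ/ before /ŋ/ (velar) → [ŋ]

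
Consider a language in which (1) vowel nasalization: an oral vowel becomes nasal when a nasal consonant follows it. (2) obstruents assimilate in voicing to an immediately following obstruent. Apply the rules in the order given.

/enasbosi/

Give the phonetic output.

[ẽnazbosi]

Rule 1: /e/ before nasal /n/ → [ẽ]
After rule 1: ẽnasbosi
Rule 2: /s/ before /b/ (voiced) → [z]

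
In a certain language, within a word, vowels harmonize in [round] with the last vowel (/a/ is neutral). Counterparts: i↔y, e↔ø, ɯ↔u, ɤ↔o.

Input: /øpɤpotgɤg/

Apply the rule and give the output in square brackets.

[epɤpɤtgɤg]

/ø/ harmonizes with /ɤ/ ([-round]) → [e]
/o/ harmonizes with /ɤ/ ([-round]) → [ɤ]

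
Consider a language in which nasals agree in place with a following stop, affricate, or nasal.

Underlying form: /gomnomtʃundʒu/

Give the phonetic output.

[gonnoɲtʃuɲdʒu]

/m/ before /n/ (alveolar) → [n]
/m/ before /tʃ/ (palatal) → [ɲ]
/n/ before /dʒ/ (palatal) → [ɲ]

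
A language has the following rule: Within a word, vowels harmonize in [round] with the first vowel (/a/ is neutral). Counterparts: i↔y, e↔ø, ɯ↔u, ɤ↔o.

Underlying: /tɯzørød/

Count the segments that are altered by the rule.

/ø/ harmonizes with /ɯ/ ([-round]) → [e]
/ø/ harmonizes with /ɯ/ ([-round]) → [e]
2 segments change.

2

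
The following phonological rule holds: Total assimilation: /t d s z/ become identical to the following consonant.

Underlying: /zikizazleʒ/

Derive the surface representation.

[zikizalleʒ]

/z/ before /l/ → [l] (total assimilation)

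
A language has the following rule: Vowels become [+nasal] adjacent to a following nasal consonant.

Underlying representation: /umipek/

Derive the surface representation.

[ũmipek]

/u/ before nasal /m/ → [ũ]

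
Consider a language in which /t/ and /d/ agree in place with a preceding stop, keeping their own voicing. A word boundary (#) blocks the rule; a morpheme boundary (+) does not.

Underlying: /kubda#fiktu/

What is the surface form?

[kubba#fikku]

/d/ after /b/ (labial) → [b]
/t/ after /k/ (velar) → [k]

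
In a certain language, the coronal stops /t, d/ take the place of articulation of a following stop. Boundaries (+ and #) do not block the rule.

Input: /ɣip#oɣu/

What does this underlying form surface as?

no segment meets the rule's conditions; no change.

[ɣip#oɣu]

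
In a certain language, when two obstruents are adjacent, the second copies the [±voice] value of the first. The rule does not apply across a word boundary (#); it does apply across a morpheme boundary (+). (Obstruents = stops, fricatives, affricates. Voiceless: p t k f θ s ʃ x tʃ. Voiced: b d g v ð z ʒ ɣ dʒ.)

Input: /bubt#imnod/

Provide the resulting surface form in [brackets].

[bubd#imnod]

/t/ after /b/ (voiced) → [d]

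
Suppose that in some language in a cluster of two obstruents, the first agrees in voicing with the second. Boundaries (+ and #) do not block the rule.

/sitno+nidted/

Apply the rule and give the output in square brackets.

/d/ before /t/ (voiceless) → [t]

[sitno+nitted]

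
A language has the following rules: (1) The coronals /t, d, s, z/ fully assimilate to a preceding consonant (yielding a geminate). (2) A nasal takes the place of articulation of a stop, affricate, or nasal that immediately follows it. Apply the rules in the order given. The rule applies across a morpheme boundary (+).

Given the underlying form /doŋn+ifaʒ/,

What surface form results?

[donn+ifaʒ]

Rule 1: no segment meets the rule's conditions; no change.
After rule 1: doŋn+ifaʒ
Rule 2: /ŋ/ before /n/ (alveolar) → [n]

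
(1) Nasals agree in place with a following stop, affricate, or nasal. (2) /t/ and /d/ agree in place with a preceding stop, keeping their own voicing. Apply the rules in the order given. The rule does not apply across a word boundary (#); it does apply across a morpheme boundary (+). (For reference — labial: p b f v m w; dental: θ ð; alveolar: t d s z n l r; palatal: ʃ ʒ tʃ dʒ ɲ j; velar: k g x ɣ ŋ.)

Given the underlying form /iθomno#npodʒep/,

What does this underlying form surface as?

Rule 1: /m/ before /n/ (alveolar) → [n]
Rule 1: /n/ before /p/ (labial) → [m]
After rule 1: iθonno#mpodʒep
Rule 2: no segment meets the rule's conditions; no change.

[iθonno#mpodʒep]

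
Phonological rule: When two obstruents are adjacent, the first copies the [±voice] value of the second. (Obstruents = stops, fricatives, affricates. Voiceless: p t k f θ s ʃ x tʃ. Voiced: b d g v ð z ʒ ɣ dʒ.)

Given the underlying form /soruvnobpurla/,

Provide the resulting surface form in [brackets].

[soruvnoppurla]

/b/ before /p/ (voiceless) → [p]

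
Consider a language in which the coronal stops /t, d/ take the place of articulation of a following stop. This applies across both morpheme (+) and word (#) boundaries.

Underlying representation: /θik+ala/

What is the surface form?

[θik+ala]

no segment meets the rule's conditions; no change.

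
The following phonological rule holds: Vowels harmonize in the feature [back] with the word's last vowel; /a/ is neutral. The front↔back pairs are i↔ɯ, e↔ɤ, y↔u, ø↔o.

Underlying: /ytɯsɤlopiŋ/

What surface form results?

[ytiseløpiŋ]

/ɯ/ harmonizes with /i/ ([-back]) → [i]
/ɤ/ harmonizes with /i/ ([-back]) → [e]
/o/ harmonizes with /i/ ([-back]) → [ø]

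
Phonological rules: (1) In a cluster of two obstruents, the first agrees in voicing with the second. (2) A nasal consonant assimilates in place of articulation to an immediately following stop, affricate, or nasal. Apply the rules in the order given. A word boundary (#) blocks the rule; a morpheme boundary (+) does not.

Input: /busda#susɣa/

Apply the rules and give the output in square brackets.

[buzda#suzɣa]

Rule 1: /s/ before /d/ (voiced) → [z]
Rule 1: /s/ before /ɣ/ (voiced) → [z]
After rule 1: buzda#suzɣa
Rule 2: no segment meets the rule's conditions; no change.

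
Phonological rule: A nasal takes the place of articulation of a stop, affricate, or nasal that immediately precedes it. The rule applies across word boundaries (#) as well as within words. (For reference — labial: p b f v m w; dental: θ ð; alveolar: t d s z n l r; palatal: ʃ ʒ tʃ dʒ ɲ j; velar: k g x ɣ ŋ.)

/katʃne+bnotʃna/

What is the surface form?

[katʃɲe+bmotʃɲa]

/n/ after /tʃ/ (palatal) → [ɲ]
/n/ after /b/ (labial) → [m]
/n/ after /tʃ/ (palatal) → [ɲ]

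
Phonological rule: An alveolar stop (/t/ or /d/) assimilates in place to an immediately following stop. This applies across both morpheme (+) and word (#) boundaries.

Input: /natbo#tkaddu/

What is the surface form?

/t/ before /b/ (labial) → [p]
/t/ before /k/ (velar) → [k]

[napbo#kkaddu]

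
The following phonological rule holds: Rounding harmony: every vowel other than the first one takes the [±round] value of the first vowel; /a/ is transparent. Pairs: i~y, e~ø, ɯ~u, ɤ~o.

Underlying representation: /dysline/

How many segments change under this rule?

2

/i/ harmonizes with /y/ ([+round]) → [y]
/e/ harmonizes with /y/ ([+round]) → [ø]
2 segments change.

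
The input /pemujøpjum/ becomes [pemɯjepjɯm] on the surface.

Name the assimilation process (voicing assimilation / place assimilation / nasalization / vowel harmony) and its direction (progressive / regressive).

/u/→[ɯ] /ø/→[e] /u/→[ɯ].
Vowels agree with the first vowel, so the harmony is progressive.

vowel harmony, progressive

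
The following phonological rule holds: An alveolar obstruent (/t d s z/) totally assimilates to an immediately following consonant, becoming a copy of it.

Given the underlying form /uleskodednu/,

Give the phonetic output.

[ulekkodennu]

/s/ before /k/ → [k] (total assimilation)
/d/ before /n/ → [n] (total assimilation)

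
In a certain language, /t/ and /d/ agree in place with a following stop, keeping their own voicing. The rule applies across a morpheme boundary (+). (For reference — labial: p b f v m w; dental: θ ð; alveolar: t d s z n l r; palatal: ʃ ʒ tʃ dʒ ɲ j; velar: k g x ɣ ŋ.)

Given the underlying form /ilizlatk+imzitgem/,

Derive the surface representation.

[ilizlakk+imzikgem]

/t/ before /k/ (velar) → [k]
/t/ before /g/ (velar) → [k]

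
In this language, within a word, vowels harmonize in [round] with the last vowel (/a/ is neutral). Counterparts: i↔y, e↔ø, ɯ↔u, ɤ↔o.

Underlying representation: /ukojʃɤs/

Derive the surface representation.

[ɯkɤjʃɤs]

/u/ harmonizes with /ɤ/ ([-round]) → [ɯ]
/o/ harmonizes with /ɤ/ ([-round]) → [ɤ]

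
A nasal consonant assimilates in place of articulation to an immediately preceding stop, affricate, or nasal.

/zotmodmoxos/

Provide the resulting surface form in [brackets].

/m/ after /t/ (alveolar) → [n]
/m/ after /d/ (alveolar) → [n]

[zotnodnoxos]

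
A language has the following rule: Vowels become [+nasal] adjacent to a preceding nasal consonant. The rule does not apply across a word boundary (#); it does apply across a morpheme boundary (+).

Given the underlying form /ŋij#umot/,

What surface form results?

/i/ after nasal /ŋ/ → [ĩ]
/o/ after nasal /m/ → [õ]

[ŋĩj#umõt]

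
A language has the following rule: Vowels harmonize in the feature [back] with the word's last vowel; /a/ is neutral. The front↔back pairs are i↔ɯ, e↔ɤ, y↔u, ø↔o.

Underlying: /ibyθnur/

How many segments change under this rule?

2

/i/ harmonizes with /u/ ([+back]) → [ɯ]
/y/ harmonizes with /u/ ([+back]) → [u]
2 segments change.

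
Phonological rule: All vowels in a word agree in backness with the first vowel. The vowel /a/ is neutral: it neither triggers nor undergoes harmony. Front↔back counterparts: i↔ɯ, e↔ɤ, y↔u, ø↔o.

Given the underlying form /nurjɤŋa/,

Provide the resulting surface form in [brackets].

[nurjɤŋa]

no segment meets the rule's conditions; no change.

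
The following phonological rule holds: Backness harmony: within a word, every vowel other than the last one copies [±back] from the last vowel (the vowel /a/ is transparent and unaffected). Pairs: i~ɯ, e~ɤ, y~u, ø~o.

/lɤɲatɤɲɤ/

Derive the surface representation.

no segment meets the rule's conditions; no change.

[lɤɲatɤɲɤ]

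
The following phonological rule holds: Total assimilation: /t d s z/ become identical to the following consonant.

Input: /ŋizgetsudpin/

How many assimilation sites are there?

3

/z/ before /g/ → [g] (total assimilation)
/t/ before /s/ → [s] (total assimilation)
/d/ before /p/ → [p] (total assimilation)
3 segments change.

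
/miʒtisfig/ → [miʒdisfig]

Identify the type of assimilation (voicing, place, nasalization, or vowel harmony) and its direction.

/t/→[d].
Each target copies a feature from the preceding segment, so the direction is progressive.

voicing assimilation, progressive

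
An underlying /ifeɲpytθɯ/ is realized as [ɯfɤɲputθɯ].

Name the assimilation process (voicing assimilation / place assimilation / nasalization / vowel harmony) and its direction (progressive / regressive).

/i/→[ɯ] /e/→[ɤ] /y/→[u].
Vowels agree with the last vowel, so the harmony is regressive.

vowel harmony, regressive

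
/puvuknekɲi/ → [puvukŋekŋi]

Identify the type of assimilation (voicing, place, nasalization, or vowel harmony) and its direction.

/n/→[ŋ] /ɲ/→[ŋ].
Each target copies a feature from the preceding segment, so the direction is progressive.

place assimilation, progressive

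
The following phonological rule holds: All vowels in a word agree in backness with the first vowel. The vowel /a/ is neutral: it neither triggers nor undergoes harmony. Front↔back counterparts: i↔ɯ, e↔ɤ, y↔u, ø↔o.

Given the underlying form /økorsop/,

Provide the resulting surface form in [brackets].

[økørsøp]

/o/ harmonizes with /ø/ ([-back]) → [ø]
/o/ harmonizes with /ø/ ([-back]) → [ø]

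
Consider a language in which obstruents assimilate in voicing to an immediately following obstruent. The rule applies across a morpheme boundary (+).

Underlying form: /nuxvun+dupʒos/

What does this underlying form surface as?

[nuɣvun+dubʒos]

/x/ before /v/ (voiced) → [ɣ]
/p/ before /ʒ/ (voiced) → [b]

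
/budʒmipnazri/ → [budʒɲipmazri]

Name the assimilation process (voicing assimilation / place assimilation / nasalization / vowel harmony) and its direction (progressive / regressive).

/m/→[ɲ] /n/→[m].
Each target copies a feature from the preceding segment, so the direction is progressive.

place assimilation, progressive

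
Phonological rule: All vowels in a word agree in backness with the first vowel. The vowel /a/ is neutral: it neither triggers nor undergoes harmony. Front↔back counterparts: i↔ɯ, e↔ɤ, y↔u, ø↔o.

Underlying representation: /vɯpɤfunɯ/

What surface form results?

[vɯpɤfunɯ]

no segment meets the rule's conditions; no change.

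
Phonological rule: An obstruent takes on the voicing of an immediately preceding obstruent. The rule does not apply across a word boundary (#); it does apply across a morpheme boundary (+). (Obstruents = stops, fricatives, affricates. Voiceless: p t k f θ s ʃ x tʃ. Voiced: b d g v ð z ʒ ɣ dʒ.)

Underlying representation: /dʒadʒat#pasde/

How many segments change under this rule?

/d/ after /s/ (voiceless) → [t]
1 segment changes.

1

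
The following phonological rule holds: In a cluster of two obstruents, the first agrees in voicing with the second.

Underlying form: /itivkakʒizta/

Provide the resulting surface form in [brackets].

[itifkagʒista]

/v/ before /k/ (voiceless) → [f]
/k/ before /ʒ/ (voiced) → [g]
/z/ before /t/ (voiceless) → [s]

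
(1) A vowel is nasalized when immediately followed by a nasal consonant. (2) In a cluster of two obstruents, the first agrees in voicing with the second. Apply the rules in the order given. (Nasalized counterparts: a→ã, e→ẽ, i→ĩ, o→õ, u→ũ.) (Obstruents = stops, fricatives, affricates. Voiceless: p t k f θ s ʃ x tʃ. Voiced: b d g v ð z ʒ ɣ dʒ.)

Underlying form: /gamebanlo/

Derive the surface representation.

Rule 1: /a/ before nasal /m/ → [ã]
Rule 1: /a/ before nasal /n/ → [ã]
After rule 1: gãmebãnlo
Rule 2: no segment meets the rule's conditions; no change.

[gãmebãnlo]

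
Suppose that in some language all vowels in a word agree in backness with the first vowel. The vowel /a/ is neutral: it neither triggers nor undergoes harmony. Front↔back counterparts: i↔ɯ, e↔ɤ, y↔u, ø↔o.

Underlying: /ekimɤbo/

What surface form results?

/ɤ/ harmonizes with /e/ ([-back]) → [e]
/o/ harmonizes with /e/ ([-back]) → [ø]

[ekimebø]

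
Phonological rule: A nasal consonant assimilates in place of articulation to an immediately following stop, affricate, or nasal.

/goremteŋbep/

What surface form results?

[gorentembep]

/m/ before /t/ (alveolar) → [n]
/ŋ/ before /b/ (labial) → [m]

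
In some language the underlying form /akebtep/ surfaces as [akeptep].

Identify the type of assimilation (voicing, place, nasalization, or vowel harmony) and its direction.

voicing assimilation, regressive

/b/→[p].
Each target copies a feature from the following segment, so the direction is regressive.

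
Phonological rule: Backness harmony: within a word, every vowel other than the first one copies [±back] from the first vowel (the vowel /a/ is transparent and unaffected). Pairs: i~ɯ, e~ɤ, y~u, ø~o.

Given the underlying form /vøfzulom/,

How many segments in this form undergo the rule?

/u/ harmonizes with /ø/ ([-back]) → [y]
/o/ harmonizes with /ø/ ([-back]) → [ø]
2 segments change.

2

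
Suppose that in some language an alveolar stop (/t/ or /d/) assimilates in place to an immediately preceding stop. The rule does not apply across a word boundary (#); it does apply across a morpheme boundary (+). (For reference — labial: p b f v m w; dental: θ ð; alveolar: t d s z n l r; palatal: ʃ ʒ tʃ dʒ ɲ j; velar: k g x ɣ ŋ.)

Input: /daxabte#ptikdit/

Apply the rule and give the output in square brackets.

[daxabpe#ppikgit]

/t/ after /b/ (labial) → [p]
/t/ after /p/ (labial) → [p]
/d/ after /k/ (velar) → [g]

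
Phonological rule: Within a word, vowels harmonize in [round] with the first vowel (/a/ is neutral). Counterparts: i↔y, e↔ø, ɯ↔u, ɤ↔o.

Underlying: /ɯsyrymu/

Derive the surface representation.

[ɯsirimɯ]

/y/ harmonizes with /ɯ/ ([-round]) → [i]
/y/ harmonizes with /ɯ/ ([-round]) → [i]
/u/ harmonizes with /ɯ/ ([-round]) → [ɯ]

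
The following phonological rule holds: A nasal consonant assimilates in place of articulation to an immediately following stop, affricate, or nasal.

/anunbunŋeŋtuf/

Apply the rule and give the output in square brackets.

/n/ before /b/ (labial) → [m]
/n/ before /ŋ/ (velar) → [ŋ]
/ŋ/ before /t/ (alveolar) → [n]

[anumbuŋŋentuf]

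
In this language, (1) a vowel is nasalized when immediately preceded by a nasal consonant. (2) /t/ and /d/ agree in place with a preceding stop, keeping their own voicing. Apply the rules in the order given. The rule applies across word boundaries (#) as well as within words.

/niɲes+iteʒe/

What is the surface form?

[nĩɲẽs+iteʒe]

Rule 1: /i/ after nasal /n/ → [ĩ]
Rule 1: /e/ after nasal /ɲ/ → [ẽ]
After rule 1: nĩɲẽs+iteʒe
Rule 2: no segment meets the rule's conditions; no change.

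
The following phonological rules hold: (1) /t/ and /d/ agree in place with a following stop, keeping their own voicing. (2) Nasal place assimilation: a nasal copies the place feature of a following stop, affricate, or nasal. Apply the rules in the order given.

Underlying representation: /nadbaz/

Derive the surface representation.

[nabbaz]

Rule 1: /d/ before /b/ (labial) → [b]
After rule 1: nabbaz
Rule 2: no segment meets the rule's conditions; no change.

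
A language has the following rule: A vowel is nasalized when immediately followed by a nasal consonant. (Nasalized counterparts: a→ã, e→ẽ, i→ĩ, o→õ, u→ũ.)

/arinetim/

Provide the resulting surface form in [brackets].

[arĩnetĩm]

/i/ before nasal /n/ → [ĩ]
/i/ before nasal /m/ → [ĩ]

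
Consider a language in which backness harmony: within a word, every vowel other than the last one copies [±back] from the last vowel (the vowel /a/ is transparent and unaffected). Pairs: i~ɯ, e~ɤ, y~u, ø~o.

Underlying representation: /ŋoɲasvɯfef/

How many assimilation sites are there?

/o/ harmonizes with /e/ ([-back]) → [ø]
/ɯ/ harmonizes with /e/ ([-back]) → [i]
2 segments change.

2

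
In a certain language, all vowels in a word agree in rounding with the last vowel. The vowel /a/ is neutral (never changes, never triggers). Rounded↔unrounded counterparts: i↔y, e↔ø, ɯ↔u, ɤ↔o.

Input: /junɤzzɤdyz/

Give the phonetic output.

/ɤ/ harmonizes with /y/ ([+round]) → [o]
/ɤ/ harmonizes with /y/ ([+round]) → [o]

[junozzodyz]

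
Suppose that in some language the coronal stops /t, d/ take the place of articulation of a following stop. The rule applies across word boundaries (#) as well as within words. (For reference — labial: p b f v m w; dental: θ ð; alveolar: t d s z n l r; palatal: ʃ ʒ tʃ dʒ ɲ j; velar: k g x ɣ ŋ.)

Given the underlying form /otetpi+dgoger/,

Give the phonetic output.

/t/ before /p/ (labial) → [p]
/d/ before /g/ (velar) → [g]

[oteppi+ggoger]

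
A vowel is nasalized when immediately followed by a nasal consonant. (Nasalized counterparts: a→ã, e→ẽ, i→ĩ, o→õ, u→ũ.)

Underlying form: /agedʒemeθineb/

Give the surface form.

/e/ before nasal /m/ → [ẽ]
/i/ before nasal /n/ → [ĩ]

[agedʒẽmeθĩneb]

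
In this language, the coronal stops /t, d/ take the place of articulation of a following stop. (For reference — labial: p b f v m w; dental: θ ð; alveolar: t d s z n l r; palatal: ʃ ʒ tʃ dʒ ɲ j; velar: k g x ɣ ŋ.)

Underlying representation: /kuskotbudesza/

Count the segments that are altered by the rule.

1

/t/ before /b/ (labial) → [p]
1 segment changes.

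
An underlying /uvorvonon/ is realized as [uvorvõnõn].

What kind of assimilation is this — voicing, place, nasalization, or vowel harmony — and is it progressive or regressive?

/o/→[õ] /o/→[õ].
Each target copies a feature from the following segment, so the direction is regressive.

nasalization, regressive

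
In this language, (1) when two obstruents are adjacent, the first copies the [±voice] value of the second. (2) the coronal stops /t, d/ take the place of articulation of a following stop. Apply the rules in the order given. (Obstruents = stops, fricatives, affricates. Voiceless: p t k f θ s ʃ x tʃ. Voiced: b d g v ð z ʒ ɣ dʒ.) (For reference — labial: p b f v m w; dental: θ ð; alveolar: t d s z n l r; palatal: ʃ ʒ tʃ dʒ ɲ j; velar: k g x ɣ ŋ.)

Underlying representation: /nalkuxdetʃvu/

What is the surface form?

Rule 1: /x/ before /d/ (voiced) → [ɣ]
Rule 1: /tʃ/ before /v/ (voiced) → [dʒ]
After rule 1: nalkuɣdedʒvu
Rule 2: no segment meets the rule's conditions; no change.

[nalkuɣdedʒvu]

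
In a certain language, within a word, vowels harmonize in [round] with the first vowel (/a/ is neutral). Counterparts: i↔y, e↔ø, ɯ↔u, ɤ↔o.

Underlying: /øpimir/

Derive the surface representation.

[øpymyr]

/i/ harmonizes with /ø/ ([+round]) → [y]
/i/ harmonizes with /ø/ ([+round]) → [y]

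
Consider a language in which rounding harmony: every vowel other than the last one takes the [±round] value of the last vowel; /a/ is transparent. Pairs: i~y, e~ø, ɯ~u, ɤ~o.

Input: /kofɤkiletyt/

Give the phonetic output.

[kofokyløtyt]

/ɤ/ harmonizes with /y/ ([+round]) → [o]
/i/ harmonizes with /y/ ([+round]) → [y]
/e/ harmonizes with /y/ ([+round]) → [ø]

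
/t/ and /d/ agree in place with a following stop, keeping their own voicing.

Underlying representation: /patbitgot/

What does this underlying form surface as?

[papbikgot]

/t/ before /b/ (labial) → [p]
/t/ before /g/ (velar) → [k]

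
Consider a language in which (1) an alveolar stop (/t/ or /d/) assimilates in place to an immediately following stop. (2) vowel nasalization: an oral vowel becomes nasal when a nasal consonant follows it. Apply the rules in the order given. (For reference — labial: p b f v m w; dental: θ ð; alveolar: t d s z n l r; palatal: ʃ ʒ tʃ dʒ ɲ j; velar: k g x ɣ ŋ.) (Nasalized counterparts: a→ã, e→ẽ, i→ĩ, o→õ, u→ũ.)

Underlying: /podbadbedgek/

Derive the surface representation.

Rule 1: /d/ before /b/ (labial) → [b]
Rule 1: /d/ before /b/ (labial) → [b]
Rule 1: /d/ before /g/ (velar) → [g]
After rule 1: pobbabbeggek
Rule 2: no segment meets the rule's conditions; no change.

[pobbabbeggek]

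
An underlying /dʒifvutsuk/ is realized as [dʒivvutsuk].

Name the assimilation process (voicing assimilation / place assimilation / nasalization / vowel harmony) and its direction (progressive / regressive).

voicing assimilation, regressive

/f/→[v].
Each target copies a feature from the following segment, so the direction is regressive.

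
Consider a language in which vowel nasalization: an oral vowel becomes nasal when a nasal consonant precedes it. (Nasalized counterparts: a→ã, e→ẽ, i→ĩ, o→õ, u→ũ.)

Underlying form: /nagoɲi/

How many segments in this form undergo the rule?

/a/ after nasal /n/ → [ã]
/i/ after nasal /ɲ/ → [ĩ]
2 segments change.

2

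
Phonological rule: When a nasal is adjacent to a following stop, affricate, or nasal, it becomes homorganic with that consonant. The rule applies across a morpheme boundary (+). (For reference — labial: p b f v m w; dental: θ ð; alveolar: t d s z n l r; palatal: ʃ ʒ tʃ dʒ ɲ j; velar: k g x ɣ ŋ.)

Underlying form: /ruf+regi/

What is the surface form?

[ruf+regi]

no segment meets the rule's conditions; no change.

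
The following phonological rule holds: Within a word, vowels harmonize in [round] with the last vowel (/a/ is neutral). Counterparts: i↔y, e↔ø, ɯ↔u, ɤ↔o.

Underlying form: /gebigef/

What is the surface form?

no segment meets the rule's conditions; no change.

[gebigef]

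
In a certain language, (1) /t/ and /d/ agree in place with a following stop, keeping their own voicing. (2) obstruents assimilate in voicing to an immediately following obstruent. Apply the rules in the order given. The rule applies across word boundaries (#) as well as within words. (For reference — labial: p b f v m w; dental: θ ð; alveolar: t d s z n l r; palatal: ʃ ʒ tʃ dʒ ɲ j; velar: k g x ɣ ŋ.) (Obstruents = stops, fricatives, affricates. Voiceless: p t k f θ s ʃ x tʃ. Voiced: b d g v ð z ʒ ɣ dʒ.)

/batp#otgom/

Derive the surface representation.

Rule 1: /t/ before /p/ (labial) → [p]
Rule 1: /t/ before /g/ (velar) → [k]
After rule 1: bapp#okgom
Rule 2: /k/ before /g/ (voiced) → [g]

[bapp#oggom]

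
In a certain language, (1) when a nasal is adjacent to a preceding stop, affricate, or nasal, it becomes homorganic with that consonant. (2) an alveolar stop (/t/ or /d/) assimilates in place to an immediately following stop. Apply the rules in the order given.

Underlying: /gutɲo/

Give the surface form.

[gutno]

Rule 1: /ɲ/ after /t/ (alveolar) → [n]
After rule 1: gutno
Rule 2: no segment meets the rule's conditions; no change.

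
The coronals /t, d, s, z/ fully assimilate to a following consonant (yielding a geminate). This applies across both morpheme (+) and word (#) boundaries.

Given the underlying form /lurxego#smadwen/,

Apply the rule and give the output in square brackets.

/s/ before /m/ → [m] (total assimilation)
/d/ before /w/ → [w] (total assimilation)

[lurxego#mmawwen]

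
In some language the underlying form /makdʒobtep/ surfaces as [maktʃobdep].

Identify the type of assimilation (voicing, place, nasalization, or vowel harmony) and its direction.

voicing assimilation, progressive

/dʒ/→[tʃ] /t/→[d].
Each target copies a feature from the preceding segment, so the direction is progressive.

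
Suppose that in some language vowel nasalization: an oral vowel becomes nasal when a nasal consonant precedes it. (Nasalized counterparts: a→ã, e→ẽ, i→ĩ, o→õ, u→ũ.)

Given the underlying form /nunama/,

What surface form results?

[nũnãmã]

/u/ after nasal /n/ → [ũ]
/a/ after nasal /n/ → [ã]
/a/ after nasal /m/ → [ã]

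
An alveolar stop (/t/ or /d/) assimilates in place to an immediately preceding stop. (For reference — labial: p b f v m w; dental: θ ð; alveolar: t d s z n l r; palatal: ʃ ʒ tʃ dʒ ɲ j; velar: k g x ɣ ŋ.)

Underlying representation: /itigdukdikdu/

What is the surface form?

[itiggukgikgu]

/d/ after /g/ (velar) → [g]
/d/ after /k/ (velar) → [g]
/d/ after /k/ (velar) → [g]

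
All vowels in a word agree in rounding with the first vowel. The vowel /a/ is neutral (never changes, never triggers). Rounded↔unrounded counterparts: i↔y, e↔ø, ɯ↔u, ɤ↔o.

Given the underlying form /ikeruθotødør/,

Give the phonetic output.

[ikerɯθɤteder]

/u/ harmonizes with /i/ ([-round]) → [ɯ]
/o/ harmonizes with /i/ ([-round]) → [ɤ]
/ø/ harmonizes with /i/ ([-round]) → [e]
/ø/ harmonizes with /i/ ([-round]) → [e]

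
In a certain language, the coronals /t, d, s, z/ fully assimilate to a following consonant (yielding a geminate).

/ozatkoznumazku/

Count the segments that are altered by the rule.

3

/t/ before /k/ → [k] (total assimilation)
/z/ before /n/ → [n] (total assimilation)
/z/ before /k/ → [k] (total assimilation)
3 segments change.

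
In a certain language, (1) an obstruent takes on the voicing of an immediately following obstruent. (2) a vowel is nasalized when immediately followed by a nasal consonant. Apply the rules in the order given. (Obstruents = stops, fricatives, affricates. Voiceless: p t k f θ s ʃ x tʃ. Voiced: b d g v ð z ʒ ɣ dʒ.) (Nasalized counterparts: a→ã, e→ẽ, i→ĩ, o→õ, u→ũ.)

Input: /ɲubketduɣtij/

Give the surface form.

[ɲupkedduxtij]

Rule 1: /b/ before /k/ (voiceless) → [p]
Rule 1: /t/ before /d/ (voiced) → [d]
Rule 1: /ɣ/ before /t/ (voiceless) → [x]
After rule 1: ɲupkedduxtij
Rule 2: no segment meets the rule's conditions; no change.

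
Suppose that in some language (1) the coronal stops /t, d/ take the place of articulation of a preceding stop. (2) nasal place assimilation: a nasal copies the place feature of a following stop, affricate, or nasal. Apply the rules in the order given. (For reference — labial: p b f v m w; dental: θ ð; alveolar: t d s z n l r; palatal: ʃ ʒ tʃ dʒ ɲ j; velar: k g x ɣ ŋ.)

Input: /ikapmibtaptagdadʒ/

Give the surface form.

Rule 1: /t/ after /b/ (labial) → [p]
Rule 1: /t/ after /p/ (labial) → [p]
Rule 1: /d/ after /g/ (velar) → [g]
After rule 1: ikapmibpappaggadʒ
Rule 2: no segment meets the rule's conditions; no change.

[ikapmibpappaggadʒ]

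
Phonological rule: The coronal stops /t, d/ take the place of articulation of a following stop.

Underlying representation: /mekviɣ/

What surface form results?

[mekviɣ]

no segment meets the rule's conditions; no change.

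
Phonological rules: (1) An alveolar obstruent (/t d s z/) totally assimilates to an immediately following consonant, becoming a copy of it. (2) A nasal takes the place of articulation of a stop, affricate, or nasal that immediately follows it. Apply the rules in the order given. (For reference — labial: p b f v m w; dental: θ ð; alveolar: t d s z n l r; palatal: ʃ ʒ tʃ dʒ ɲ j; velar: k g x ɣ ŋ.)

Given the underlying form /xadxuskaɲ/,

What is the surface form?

Rule 1: /d/ before /x/ → [x] (total assimilation)
Rule 1: /s/ before /k/ → [k] (total assimilation)
After rule 1: xaxxukkaɲ
Rule 2: no segment meets the rule's conditions; no change.

[xaxxukkaɲ]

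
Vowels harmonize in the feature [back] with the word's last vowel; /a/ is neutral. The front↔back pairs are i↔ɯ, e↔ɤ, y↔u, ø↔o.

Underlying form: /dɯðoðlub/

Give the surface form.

[dɯðoðlub]

no segment meets the rule's conditions; no change.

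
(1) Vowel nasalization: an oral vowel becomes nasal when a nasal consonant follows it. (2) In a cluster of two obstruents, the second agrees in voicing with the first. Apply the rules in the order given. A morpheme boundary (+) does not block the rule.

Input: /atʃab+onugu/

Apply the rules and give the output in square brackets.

[atʃab+õnugu]

Rule 1: /o/ before nasal /n/ → [õ]
After rule 1: atʃab+õnugu
Rule 2: no segment meets the rule's conditions; no change.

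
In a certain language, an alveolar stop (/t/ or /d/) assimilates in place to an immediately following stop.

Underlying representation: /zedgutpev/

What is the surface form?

[zegguppev]

/d/ before /g/ (velar) → [g]
/t/ before /p/ (labial) → [p]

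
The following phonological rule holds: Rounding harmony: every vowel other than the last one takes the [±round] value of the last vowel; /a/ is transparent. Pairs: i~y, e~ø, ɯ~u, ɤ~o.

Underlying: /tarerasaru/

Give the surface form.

[tarørasaru]

/e/ harmonizes with /u/ ([+round]) → [ø]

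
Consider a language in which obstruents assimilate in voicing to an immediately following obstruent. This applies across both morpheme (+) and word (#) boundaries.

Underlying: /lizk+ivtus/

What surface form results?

[lisk+iftus]

/z/ before /k/ (voiceless) → [s]
/v/ before /t/ (voiceless) → [f]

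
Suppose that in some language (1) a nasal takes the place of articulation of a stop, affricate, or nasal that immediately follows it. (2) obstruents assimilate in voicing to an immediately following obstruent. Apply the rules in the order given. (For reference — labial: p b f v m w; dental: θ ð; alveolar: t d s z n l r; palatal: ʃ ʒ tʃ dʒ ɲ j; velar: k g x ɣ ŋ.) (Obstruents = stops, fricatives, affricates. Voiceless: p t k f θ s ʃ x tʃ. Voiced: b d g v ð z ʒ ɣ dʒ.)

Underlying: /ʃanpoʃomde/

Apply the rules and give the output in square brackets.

[ʃampoʃonde]

Rule 1: /n/ before /p/ (labial) → [m]
Rule 1: /m/ before /d/ (alveolar) → [n]
After rule 1: ʃampoʃonde
Rule 2: no segment meets the rule's conditions; no change.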